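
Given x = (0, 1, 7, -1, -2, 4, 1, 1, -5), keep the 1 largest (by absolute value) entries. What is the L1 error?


Sorted |x_i| descending: [7, 5, 4, 2, 1, 1, 1, 1, 0]
Keep top 1: [7]
Tail entries: [5, 4, 2, 1, 1, 1, 1, 0]
L1 error = sum of tail = 15.

15


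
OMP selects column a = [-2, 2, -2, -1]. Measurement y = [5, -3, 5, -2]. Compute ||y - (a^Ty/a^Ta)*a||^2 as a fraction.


a^T a = 13.
a^T y = -24.
coeff = -24/13 = -24/13.
||r||^2 = 243/13.

243/13


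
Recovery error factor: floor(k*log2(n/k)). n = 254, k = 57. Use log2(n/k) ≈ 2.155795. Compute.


log2(n/k) = log2(254/57) ≈ 2.155795.
k*log2(n/k) ≈ 57*2.155795 = 122.880315.
floor(122.880315) = 122.

122


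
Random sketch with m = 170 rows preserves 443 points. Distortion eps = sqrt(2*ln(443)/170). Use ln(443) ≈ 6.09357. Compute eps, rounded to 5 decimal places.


ln(443) ≈ 6.09357.
2*ln(N)/m ≈ 2*6.09357/170 ≈ 0.07168906.
eps = sqrt(0.07168906) ≈ 0.2677481 ≈ 0.26775.

0.26775


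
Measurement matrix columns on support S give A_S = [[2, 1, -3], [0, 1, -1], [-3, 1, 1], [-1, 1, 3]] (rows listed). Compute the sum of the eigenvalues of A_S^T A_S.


Sum of eigenvalues of A_S^T A_S = trace(A_S^T A_S) = sum of squared column norms of A_S.
A_S^T A_S diagonal: [14, 4, 20].
trace = 14 + 4 + 20 = 38.

38


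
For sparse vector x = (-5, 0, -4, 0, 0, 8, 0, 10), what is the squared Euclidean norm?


Non-zero entries: [(0, -5), (2, -4), (5, 8), (7, 10)]
Squares: [25, 16, 64, 100]
||x||_2^2 = sum = 205.

205


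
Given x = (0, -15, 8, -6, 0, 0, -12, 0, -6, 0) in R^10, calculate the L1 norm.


Non-zero entries: [(1, -15), (2, 8), (3, -6), (6, -12), (8, -6)]
Absolute values: [15, 8, 6, 12, 6]
||x||_1 = sum = 47.

47


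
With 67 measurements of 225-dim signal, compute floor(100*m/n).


100*m/n = 100*67/225 ≈ 29.7778.
floor = 29.

29


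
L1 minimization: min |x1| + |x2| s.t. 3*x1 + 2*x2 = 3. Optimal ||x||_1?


Axis intercepts:
  x1 = 1, x2 = 0: L1 = 1
  x1 = 0, x2 = 3/2: L1 = 3/2
x* = (1, 0)
||x*||_1 = 1.

1


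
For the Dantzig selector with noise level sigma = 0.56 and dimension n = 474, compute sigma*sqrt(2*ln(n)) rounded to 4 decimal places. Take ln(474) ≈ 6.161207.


ln(474) ≈ 6.161207.
2*ln(n) ≈ 12.322414.
sqrt(2*ln(n)) ≈ sqrt(12.322414) ≈ 3.51033.
threshold ≈ 0.56*3.51033 = 1.9657848 ≈ 1.9658.

1.9658


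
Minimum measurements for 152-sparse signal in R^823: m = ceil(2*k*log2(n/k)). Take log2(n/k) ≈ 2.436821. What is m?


log2(n/k) = log2(823/152) ≈ 2.436821.
2*k*log2(n/k) ≈ 2*152*2.436821 = 740.793584.
m = ceil(740.793584) = 741.

741


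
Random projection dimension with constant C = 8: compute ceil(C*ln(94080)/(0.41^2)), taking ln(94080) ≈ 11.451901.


ln(94080) ≈ 11.451901.
eps^2 = 0.41^2 = 0.1681.
C*ln(N)/eps^2 ≈ 8*11.451901/0.1681 ≈ 545.0042.
m = ceil(545.0042) = 546.

546


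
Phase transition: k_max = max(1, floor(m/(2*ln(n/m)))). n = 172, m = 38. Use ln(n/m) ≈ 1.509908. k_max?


n/m = 172/38 = 86/19.
ln(n/m) ≈ 1.509908.
2*ln(n/m) ≈ 3.019816.
m/(2*ln(n/m)) ≈ 38/3.019816 ≈ 12.5835.
floor = 12.
k_max = max(1, 12) = 12.

12


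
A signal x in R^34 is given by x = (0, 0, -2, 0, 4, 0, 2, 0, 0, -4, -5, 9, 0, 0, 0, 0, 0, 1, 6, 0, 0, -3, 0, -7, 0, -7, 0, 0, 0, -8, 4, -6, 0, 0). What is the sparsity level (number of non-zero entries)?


Non-zero positions: [2, 4, 6, 9, 10, 11, 17, 18, 21, 23, 25, 29, 30, 31].
Sparsity = 14.

14


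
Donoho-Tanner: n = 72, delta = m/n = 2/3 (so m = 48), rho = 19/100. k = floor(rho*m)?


m = 2/3*72 = 48.
rho = 19/100.
rho*m = 19/100*48 = 9.12.
k = floor(9.12) = 9.

9


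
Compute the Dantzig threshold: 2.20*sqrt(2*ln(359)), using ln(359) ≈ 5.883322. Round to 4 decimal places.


ln(359) ≈ 5.883322.
2*ln(n) ≈ 11.766644.
sqrt(2*ln(n)) ≈ sqrt(11.766644) ≈ 3.430254.
threshold ≈ 2.20*3.430254 = 7.5465588 ≈ 7.5466.

7.5466


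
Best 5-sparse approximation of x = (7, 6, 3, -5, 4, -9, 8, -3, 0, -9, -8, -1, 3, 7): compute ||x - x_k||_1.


Sorted |x_i| descending: [9, 9, 8, 8, 7, 7, 6, 5, 4, 3, 3, 3, 1, 0]
Keep top 5: [9, 9, 8, 8, 7]
Tail entries: [7, 6, 5, 4, 3, 3, 3, 1, 0]
L1 error = sum of tail = 32.

32


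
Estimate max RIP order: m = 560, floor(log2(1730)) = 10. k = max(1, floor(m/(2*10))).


floor(log2(1730)) = 10.
2*10 = 20.
m/(2*floor(log2(n))) = 560/20 ≈ 28.0.
floor = 28.
k = max(1, 28) = 28.

28


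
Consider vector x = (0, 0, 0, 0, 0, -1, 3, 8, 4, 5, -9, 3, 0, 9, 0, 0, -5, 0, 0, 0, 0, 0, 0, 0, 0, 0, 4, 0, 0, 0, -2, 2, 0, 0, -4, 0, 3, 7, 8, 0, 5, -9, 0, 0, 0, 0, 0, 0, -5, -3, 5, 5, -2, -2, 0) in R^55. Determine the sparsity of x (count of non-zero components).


Non-zero positions: [5, 6, 7, 8, 9, 10, 11, 13, 16, 26, 30, 31, 34, 36, 37, 38, 40, 41, 48, 49, 50, 51, 52, 53].
Sparsity = 24.

24


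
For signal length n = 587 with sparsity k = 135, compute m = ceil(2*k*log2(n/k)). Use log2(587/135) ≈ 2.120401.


log2(n/k) = log2(587/135) ≈ 2.120401.
2*k*log2(n/k) ≈ 2*135*2.120401 = 572.50827.
m = ceil(572.50827) = 573.

573


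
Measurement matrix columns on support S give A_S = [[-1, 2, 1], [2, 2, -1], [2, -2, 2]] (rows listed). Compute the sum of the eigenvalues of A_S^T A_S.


Sum of eigenvalues of A_S^T A_S = trace(A_S^T A_S) = sum of squared column norms of A_S.
A_S^T A_S diagonal: [9, 12, 6].
trace = 9 + 12 + 6 = 27.

27


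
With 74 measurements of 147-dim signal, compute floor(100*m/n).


100*m/n = 100*74/147 ≈ 50.3401.
floor = 50.

50


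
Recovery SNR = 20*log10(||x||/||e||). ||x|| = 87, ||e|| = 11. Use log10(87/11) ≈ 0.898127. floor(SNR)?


||x||/||e|| = 87/11.
log10(87/11) ≈ 0.898127.
20*log10(||x||/||e||) ≈ 20*0.898127 = 17.96254.
floor(17.96254) = 17.

17


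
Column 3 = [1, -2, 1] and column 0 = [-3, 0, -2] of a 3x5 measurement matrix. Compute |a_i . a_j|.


Inner product: 1*-3 + -2*0 + 1*-2
Products: [-3, 0, -2]
Sum = -5.
|dot| = 5.

5


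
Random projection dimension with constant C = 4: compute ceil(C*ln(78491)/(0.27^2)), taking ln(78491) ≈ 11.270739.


ln(78491) ≈ 11.270739.
eps^2 = 0.27^2 = 0.0729.
C*ln(N)/eps^2 ≈ 4*11.270739/0.0729 ≈ 618.4219.
m = ceil(618.4219) = 619.

619


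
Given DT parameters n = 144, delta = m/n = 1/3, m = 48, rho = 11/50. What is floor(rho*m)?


m = 1/3*144 = 48.
rho = 11/50.
rho*m = 11/50*48 = 10.56.
k = floor(10.56) = 10.

10


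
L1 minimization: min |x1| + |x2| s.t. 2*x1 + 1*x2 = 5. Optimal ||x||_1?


Axis intercepts:
  x1 = 5/2, x2 = 0: L1 = 5/2
  x1 = 0, x2 = 5: L1 = 5
x* = (5/2, 0)
||x*||_1 = 5/2.

5/2


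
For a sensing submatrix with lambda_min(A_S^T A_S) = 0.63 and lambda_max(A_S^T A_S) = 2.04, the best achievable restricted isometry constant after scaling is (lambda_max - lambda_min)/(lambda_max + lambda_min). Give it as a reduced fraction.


lambda_max - lambda_min = 2.04 - 0.63 = 1.41.
lambda_max + lambda_min = 2.04 + 0.63 = 2.67.
delta = 1.41/2.67 = 141/267 = 47/89.

47/89


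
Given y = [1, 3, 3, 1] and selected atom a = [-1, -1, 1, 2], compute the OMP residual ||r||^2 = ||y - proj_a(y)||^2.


a^T a = 7.
a^T y = 1.
coeff = 1/7 = 1/7.
||r||^2 = 139/7.

139/7


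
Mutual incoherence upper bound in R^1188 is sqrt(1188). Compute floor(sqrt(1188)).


34^2 = 1156 <= 1188 < 1225 = 35^2, so 34 <= sqrt(1188) < 35.
floor(sqrt(1188)) = 34.

34


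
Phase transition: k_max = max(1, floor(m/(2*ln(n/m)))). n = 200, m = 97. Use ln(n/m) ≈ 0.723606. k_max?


n/m = 200/97.
ln(n/m) ≈ 0.723606.
2*ln(n/m) ≈ 1.447212.
m/(2*ln(n/m)) ≈ 97/1.447212 ≈ 67.0254.
floor = 67.
k_max = max(1, 67) = 67.

67


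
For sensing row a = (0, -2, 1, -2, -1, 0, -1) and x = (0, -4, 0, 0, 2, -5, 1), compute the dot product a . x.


Non-zero terms: ['-2*-4', '-1*2', '0*-5', '-1*1']
Products: [8, -2, 0, -1]
y = sum = 5.

5


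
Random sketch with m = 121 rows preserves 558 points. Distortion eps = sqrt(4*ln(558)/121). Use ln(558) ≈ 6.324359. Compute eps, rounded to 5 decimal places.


ln(558) ≈ 6.324359.
4*ln(N)/m ≈ 4*6.324359/121 ≈ 0.20906972.
eps = sqrt(0.20906972) ≈ 0.4572414 ≈ 0.45724.

0.45724


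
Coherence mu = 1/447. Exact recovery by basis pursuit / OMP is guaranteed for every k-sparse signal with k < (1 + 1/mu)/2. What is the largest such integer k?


1/mu = 447.
1 + 1/mu = 448.
(1 + 1/mu)/2 = 224 is an integer and the inequality is strict, so k_max = 224 - 1 = 223.

223


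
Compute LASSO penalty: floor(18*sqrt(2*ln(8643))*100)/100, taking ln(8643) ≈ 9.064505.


ln(8643) ≈ 9.064505.
2*ln(n) ≈ 18.12901.
sqrt(2*ln(n)) ≈ sqrt(18.12901) ≈ 4.257818.
lambda ≈ 18*4.257818 = 76.640724.
floor(lambda*100)/100 = 76.64.

76.64


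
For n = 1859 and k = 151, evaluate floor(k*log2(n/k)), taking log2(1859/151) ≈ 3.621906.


log2(n/k) = log2(1859/151) ≈ 3.621906.
k*log2(n/k) ≈ 151*3.621906 = 546.907806.
floor(546.907806) = 546.

546


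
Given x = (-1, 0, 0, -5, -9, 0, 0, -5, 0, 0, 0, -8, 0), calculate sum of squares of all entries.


Non-zero entries: [(0, -1), (3, -5), (4, -9), (7, -5), (11, -8)]
Squares: [1, 25, 81, 25, 64]
||x||_2^2 = sum = 196.

196


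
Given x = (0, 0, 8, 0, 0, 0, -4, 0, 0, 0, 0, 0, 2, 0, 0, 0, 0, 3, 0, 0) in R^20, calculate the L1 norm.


Non-zero entries: [(2, 8), (6, -4), (12, 2), (17, 3)]
Absolute values: [8, 4, 2, 3]
||x||_1 = sum = 17.

17


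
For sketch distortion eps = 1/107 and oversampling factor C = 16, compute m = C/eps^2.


1/eps = 107.
(1/eps)^2 = 11449.
m = 16*11449 = 183184.

183184


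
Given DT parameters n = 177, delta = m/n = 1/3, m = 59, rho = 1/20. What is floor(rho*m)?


m = 1/3*177 = 59.
rho = 1/20.
rho*m = 1/20*59 = 2.95.
k = floor(2.95) = 2.

2


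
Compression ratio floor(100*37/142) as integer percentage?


100*m/n = 100*37/142 ≈ 26.0563.
floor = 26.

26


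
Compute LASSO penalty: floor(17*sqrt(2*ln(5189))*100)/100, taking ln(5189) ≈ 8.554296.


ln(5189) ≈ 8.554296.
2*ln(n) ≈ 17.108592.
sqrt(2*ln(n)) ≈ sqrt(17.108592) ≈ 4.136253.
lambda ≈ 17*4.136253 = 70.316301.
floor(lambda*100)/100 = 70.31.

70.31


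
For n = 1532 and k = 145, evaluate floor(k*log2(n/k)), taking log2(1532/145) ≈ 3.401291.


log2(n/k) = log2(1532/145) ≈ 3.401291.
k*log2(n/k) ≈ 145*3.401291 = 493.187195.
floor(493.187195) = 493.

493


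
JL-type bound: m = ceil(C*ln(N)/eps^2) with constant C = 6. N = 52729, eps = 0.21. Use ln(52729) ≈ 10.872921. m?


ln(52729) ≈ 10.872921.
eps^2 = 0.21^2 = 0.0441.
C*ln(N)/eps^2 ≈ 6*10.872921/0.0441 ≈ 1479.309.
m = ceil(1479.309) = 1480.

1480


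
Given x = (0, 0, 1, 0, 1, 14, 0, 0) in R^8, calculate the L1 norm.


Non-zero entries: [(2, 1), (4, 1), (5, 14)]
Absolute values: [1, 1, 14]
||x||_1 = sum = 16.

16


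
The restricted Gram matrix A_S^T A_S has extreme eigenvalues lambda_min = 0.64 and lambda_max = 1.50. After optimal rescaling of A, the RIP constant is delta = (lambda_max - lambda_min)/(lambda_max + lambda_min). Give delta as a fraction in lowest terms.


lambda_max - lambda_min = 1.50 - 0.64 = 0.86.
lambda_max + lambda_min = 1.50 + 0.64 = 2.14.
delta = 0.86/2.14 = 86/214 = 43/107.

43/107


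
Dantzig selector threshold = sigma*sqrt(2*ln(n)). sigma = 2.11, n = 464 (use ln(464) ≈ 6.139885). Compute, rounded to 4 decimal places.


ln(464) ≈ 6.139885.
2*ln(n) ≈ 12.27977.
sqrt(2*ln(n)) ≈ sqrt(12.27977) ≈ 3.50425.
threshold ≈ 2.11*3.50425 = 7.3939675 ≈ 7.3940.

7.3940


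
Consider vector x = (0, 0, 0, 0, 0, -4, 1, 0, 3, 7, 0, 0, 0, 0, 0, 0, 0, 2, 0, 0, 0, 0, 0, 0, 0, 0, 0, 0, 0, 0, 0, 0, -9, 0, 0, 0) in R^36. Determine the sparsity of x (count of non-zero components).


Non-zero positions: [5, 6, 8, 9, 17, 32].
Sparsity = 6.

6


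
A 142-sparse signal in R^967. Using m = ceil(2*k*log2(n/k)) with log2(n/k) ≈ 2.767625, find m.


log2(n/k) = log2(967/142) ≈ 2.767625.
2*k*log2(n/k) ≈ 2*142*2.767625 = 786.0055.
m = ceil(786.0055) = 787.

787


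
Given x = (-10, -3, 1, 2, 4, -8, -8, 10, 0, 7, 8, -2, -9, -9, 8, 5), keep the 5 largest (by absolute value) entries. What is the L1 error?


Sorted |x_i| descending: [10, 10, 9, 9, 8, 8, 8, 8, 7, 5, 4, 3, 2, 2, 1, 0]
Keep top 5: [10, 10, 9, 9, 8]
Tail entries: [8, 8, 8, 7, 5, 4, 3, 2, 2, 1, 0]
L1 error = sum of tail = 48.

48


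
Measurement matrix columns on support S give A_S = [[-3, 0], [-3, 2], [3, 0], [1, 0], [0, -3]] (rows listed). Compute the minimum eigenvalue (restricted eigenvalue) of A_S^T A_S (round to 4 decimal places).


A_S^T A_S = [[28, -6], [-6, 13]].
trace = 41.
det = 328.
disc = trace^2 - 4*det = 1681 - 4*328 = 369.
sqrt(369) ≈ 19.209373.
lam_min = (41 - sqrt(369))/2 ≈ (41 - 19.209373)/2 = 10.8953135 ≈ 10.8953.

10.8953


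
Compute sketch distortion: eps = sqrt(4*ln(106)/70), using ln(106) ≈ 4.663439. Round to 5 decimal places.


ln(106) ≈ 4.663439.
4*ln(N)/m ≈ 4*4.663439/70 ≈ 0.26648223.
eps = sqrt(0.26648223) ≈ 0.5162192 ≈ 0.51622.

0.51622


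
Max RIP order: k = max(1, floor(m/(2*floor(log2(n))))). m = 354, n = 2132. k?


floor(log2(2132)) = 11.
2*11 = 22.
m/(2*floor(log2(n))) = 354/22 ≈ 16.0909.
floor = 16.
k = max(1, 16) = 16.

16


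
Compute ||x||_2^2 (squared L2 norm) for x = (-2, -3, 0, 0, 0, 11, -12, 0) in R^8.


Non-zero entries: [(0, -2), (1, -3), (5, 11), (6, -12)]
Squares: [4, 9, 121, 144]
||x||_2^2 = sum = 278.

278


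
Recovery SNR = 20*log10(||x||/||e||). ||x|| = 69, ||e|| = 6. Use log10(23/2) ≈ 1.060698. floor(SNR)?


||x||/||e|| = 69/6 = 23/2.
log10(23/2) ≈ 1.060698.
20*log10(||x||/||e||) ≈ 20*1.060698 = 21.21396.
floor(21.21396) = 21.

21


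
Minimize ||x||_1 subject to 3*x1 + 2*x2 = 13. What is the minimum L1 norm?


Axis intercepts:
  x1 = 13/3, x2 = 0: L1 = 13/3
  x1 = 0, x2 = 13/2: L1 = 13/2
x* = (13/3, 0)
||x*||_1 = 13/3.

13/3


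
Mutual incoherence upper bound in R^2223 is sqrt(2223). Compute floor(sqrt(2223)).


47^2 = 2209 <= 2223 < 2304 = 48^2, so 47 <= sqrt(2223) < 48.
floor(sqrt(2223)) = 47.

47


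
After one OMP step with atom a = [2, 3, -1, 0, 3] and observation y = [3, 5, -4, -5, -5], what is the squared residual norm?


a^T a = 23.
a^T y = 10.
coeff = 10/23 = 10/23.
||r||^2 = 2200/23.

2200/23


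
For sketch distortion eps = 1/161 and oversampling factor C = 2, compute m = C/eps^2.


1/eps = 161.
(1/eps)^2 = 25921.
m = 2*25921 = 51842.

51842


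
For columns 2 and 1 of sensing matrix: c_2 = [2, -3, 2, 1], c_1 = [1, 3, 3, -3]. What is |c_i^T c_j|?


Inner product: 2*1 + -3*3 + 2*3 + 1*-3
Products: [2, -9, 6, -3]
Sum = -4.
|dot| = 4.

4


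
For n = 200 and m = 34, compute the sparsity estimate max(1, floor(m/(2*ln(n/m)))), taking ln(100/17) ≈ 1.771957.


n/m = 200/34 = 100/17.
ln(n/m) ≈ 1.771957.
2*ln(n/m) ≈ 3.543914.
m/(2*ln(n/m)) ≈ 34/3.543914 ≈ 9.5939.
floor = 9.
k_max = max(1, 9) = 9.

9


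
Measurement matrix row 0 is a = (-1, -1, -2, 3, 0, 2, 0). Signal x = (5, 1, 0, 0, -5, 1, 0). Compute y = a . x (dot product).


Non-zero terms: ['-1*5', '-1*1', '0*-5', '2*1']
Products: [-5, -1, 0, 2]
y = sum = -4.

-4


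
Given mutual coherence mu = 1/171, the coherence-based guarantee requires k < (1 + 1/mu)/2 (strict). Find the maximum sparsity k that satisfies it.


1/mu = 171.
1 + 1/mu = 172.
(1 + 1/mu)/2 = 86 is an integer and the inequality is strict, so k_max = 86 - 1 = 85.

85


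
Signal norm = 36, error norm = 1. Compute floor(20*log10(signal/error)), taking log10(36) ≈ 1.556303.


||x||/||e|| = 36/1 = 36.
log10(36) ≈ 1.556303.
20*log10(||x||/||e||) ≈ 20*1.556303 = 31.12606.
floor(31.12606) = 31.

31


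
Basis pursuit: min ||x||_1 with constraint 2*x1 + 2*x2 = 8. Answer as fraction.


Axis intercepts:
  x1 = 4, x2 = 0: L1 = 4
  x1 = 0, x2 = 4: L1 = 4
x* = (4, 0)
||x*||_1 = 4.

4


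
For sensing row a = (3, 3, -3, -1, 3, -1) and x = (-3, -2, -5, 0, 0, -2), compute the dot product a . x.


Non-zero terms: ['3*-3', '3*-2', '-3*-5', '-1*-2']
Products: [-9, -6, 15, 2]
y = sum = 2.

2


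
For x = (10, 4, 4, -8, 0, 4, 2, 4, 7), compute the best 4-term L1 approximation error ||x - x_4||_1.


Sorted |x_i| descending: [10, 8, 7, 4, 4, 4, 4, 2, 0]
Keep top 4: [10, 8, 7, 4]
Tail entries: [4, 4, 4, 2, 0]
L1 error = sum of tail = 14.

14


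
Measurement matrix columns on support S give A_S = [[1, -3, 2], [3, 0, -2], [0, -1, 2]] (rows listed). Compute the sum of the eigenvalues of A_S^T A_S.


Sum of eigenvalues of A_S^T A_S = trace(A_S^T A_S) = sum of squared column norms of A_S.
A_S^T A_S diagonal: [10, 10, 12].
trace = 10 + 10 + 12 = 32.

32


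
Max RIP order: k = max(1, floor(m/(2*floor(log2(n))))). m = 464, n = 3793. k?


floor(log2(3793)) = 11.
2*11 = 22.
m/(2*floor(log2(n))) = 464/22 ≈ 21.0909.
floor = 21.
k = max(1, 21) = 21.

21


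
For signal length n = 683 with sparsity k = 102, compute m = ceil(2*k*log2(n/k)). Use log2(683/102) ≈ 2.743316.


log2(n/k) = log2(683/102) ≈ 2.743316.
2*k*log2(n/k) ≈ 2*102*2.743316 = 559.636464.
m = ceil(559.636464) = 560.

560


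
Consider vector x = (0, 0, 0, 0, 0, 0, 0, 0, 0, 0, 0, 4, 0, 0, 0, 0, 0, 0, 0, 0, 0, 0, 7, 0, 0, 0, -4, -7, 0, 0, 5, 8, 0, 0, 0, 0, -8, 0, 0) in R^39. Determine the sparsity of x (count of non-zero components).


Non-zero positions: [11, 22, 26, 27, 30, 31, 36].
Sparsity = 7.

7


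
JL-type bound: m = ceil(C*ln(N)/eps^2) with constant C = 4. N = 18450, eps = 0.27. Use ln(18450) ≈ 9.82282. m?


ln(18450) ≈ 9.82282.
eps^2 = 0.27^2 = 0.0729.
C*ln(N)/eps^2 ≈ 4*9.82282/0.0729 ≈ 538.975.
m = ceil(538.975) = 539.

539


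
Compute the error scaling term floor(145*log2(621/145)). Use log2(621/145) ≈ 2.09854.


log2(n/k) = log2(621/145) ≈ 2.09854.
k*log2(n/k) ≈ 145*2.09854 = 304.2883.
floor(304.2883) = 304.

304


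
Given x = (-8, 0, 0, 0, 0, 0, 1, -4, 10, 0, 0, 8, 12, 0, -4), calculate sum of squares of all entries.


Non-zero entries: [(0, -8), (6, 1), (7, -4), (8, 10), (11, 8), (12, 12), (14, -4)]
Squares: [64, 1, 16, 100, 64, 144, 16]
||x||_2^2 = sum = 405.

405


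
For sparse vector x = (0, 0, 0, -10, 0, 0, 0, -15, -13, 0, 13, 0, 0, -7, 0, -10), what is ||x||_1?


Non-zero entries: [(3, -10), (7, -15), (8, -13), (10, 13), (13, -7), (15, -10)]
Absolute values: [10, 15, 13, 13, 7, 10]
||x||_1 = sum = 68.

68


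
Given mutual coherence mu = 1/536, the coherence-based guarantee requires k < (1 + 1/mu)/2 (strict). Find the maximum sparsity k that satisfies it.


1/mu = 536.
1 + 1/mu = 537.
(1 + 1/mu)/2 = 268.5 is not an integer, so k_max = floor(268.5) = 268.

268


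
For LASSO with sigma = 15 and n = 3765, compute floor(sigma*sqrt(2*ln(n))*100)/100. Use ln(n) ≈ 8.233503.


ln(3765) ≈ 8.233503.
2*ln(n) ≈ 16.467006.
sqrt(2*ln(n)) ≈ sqrt(16.467006) ≈ 4.057956.
lambda ≈ 15*4.057956 = 60.86934.
floor(lambda*100)/100 = 60.86.

60.86


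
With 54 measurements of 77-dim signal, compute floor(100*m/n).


100*m/n = 100*54/77 ≈ 70.1299.
floor = 70.

70


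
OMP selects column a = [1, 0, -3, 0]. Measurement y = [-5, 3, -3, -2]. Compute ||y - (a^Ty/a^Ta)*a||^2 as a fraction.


a^T a = 10.
a^T y = 4.
coeff = 4/10 = 2/5.
||r||^2 = 227/5.

227/5


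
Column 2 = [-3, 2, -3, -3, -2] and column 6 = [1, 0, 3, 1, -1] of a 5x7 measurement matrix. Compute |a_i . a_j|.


Inner product: -3*1 + 2*0 + -3*3 + -3*1 + -2*-1
Products: [-3, 0, -9, -3, 2]
Sum = -13.
|dot| = 13.

13


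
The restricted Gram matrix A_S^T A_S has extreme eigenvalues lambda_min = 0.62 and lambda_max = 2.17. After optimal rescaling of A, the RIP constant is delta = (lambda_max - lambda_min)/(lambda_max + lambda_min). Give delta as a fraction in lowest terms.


lambda_max - lambda_min = 2.17 - 0.62 = 1.55.
lambda_max + lambda_min = 2.17 + 0.62 = 2.79.
delta = 1.55/2.79 = 155/279 = 5/9.

5/9


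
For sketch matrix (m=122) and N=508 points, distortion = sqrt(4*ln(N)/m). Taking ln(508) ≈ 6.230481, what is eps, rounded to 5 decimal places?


ln(508) ≈ 6.230481.
4*ln(N)/m ≈ 4*6.230481/122 ≈ 0.20427807.
eps = sqrt(0.20427807) ≈ 0.4519713 ≈ 0.45197.

0.45197


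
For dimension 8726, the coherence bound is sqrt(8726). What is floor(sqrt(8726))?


93^2 = 8649 <= 8726 < 8836 = 94^2, so 93 <= sqrt(8726) < 94.
floor(sqrt(8726)) = 93.

93


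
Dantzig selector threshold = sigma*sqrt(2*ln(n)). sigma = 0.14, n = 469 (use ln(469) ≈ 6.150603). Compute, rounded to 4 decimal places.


ln(469) ≈ 6.150603.
2*ln(n) ≈ 12.301206.
sqrt(2*ln(n)) ≈ sqrt(12.301206) ≈ 3.507308.
threshold ≈ 0.14*3.507308 = 0.49102312 ≈ 0.4910.

0.4910


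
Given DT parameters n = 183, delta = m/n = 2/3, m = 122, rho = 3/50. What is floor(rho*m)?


m = 2/3*183 = 122.
rho = 3/50.
rho*m = 3/50*122 = 7.32.
k = floor(7.32) = 7.

7


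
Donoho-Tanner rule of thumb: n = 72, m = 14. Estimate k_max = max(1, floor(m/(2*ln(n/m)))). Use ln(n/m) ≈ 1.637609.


n/m = 72/14 = 36/7.
ln(n/m) ≈ 1.637609.
2*ln(n/m) ≈ 3.275218.
m/(2*ln(n/m)) ≈ 14/3.275218 ≈ 4.2745.
floor = 4.
k_max = max(1, 4) = 4.

4


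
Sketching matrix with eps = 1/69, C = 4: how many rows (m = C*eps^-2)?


1/eps = 69.
(1/eps)^2 = 4761.
m = 4*4761 = 19044.

19044


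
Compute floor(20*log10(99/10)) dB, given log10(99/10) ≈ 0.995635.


||x||/||e|| = 99/10.
log10(99/10) ≈ 0.995635.
20*log10(||x||/||e||) ≈ 20*0.995635 = 19.9127.
floor(19.9127) = 19.

19


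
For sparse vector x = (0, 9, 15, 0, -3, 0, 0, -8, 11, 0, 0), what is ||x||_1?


Non-zero entries: [(1, 9), (2, 15), (4, -3), (7, -8), (8, 11)]
Absolute values: [9, 15, 3, 8, 11]
||x||_1 = sum = 46.

46


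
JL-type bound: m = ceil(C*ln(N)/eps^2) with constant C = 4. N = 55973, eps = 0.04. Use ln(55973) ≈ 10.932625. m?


ln(55973) ≈ 10.932625.
eps^2 = 0.04^2 = 0.0016.
C*ln(N)/eps^2 ≈ 4*10.932625/0.0016 ≈ 27331.5625.
m = ceil(27331.5625) = 27332.

27332


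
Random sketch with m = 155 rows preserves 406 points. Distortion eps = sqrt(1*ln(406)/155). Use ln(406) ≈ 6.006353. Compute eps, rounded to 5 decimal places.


ln(406) ≈ 6.006353.
1*ln(N)/m ≈ 1*6.006353/155 ≈ 0.03875066.
eps = sqrt(0.03875066) ≈ 0.1968519 ≈ 0.19685.

0.19685


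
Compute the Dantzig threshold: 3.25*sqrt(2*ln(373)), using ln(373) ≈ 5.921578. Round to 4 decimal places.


ln(373) ≈ 5.921578.
2*ln(n) ≈ 11.843156.
sqrt(2*ln(n)) ≈ sqrt(11.843156) ≈ 3.441389.
threshold ≈ 3.25*3.441389 = 11.18451425 ≈ 11.1845.

11.1845


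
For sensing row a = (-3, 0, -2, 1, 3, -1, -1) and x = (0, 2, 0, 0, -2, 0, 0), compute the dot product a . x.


Non-zero terms: ['0*2', '3*-2']
Products: [0, -6]
y = sum = -6.

-6


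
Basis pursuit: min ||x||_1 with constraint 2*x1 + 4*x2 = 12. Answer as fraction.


Axis intercepts:
  x1 = 6, x2 = 0: L1 = 6
  x1 = 0, x2 = 3: L1 = 3
x* = (0, 3)
||x*||_1 = 3.

3


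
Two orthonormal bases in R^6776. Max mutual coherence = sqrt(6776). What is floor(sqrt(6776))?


82^2 = 6724 <= 6776 < 6889 = 83^2, so 82 <= sqrt(6776) < 83.
floor(sqrt(6776)) = 82.

82


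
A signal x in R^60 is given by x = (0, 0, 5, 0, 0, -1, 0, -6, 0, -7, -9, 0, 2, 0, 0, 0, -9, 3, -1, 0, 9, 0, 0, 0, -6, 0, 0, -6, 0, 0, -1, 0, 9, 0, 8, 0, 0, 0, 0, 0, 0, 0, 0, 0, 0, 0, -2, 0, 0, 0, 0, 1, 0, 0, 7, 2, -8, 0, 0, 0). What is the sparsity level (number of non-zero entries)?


Non-zero positions: [2, 5, 7, 9, 10, 12, 16, 17, 18, 20, 24, 27, 30, 32, 34, 46, 51, 54, 55, 56].
Sparsity = 20.

20


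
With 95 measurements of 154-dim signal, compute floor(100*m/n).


100*m/n = 100*95/154 ≈ 61.6883.
floor = 61.

61


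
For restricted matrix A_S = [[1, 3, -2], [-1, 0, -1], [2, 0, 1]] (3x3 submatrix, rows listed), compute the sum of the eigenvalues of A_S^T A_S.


Sum of eigenvalues of A_S^T A_S = trace(A_S^T A_S) = sum of squared column norms of A_S.
A_S^T A_S diagonal: [6, 9, 6].
trace = 6 + 9 + 6 = 21.

21


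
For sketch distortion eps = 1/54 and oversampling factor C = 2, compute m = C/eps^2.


1/eps = 54.
(1/eps)^2 = 2916.
m = 2*2916 = 5832.

5832


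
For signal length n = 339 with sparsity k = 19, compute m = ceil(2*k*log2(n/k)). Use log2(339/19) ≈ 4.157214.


log2(n/k) = log2(339/19) ≈ 4.157214.
2*k*log2(n/k) ≈ 2*19*4.157214 = 157.974132.
m = ceil(157.974132) = 158.

158


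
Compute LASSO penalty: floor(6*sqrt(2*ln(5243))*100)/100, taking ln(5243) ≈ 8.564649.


ln(5243) ≈ 8.564649.
2*ln(n) ≈ 17.129298.
sqrt(2*ln(n)) ≈ sqrt(17.129298) ≈ 4.138756.
lambda ≈ 6*4.138756 = 24.832536.
floor(lambda*100)/100 = 24.83.

24.83


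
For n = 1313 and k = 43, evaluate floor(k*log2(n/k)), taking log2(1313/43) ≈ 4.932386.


log2(n/k) = log2(1313/43) ≈ 4.932386.
k*log2(n/k) ≈ 43*4.932386 = 212.092598.
floor(212.092598) = 212.

212


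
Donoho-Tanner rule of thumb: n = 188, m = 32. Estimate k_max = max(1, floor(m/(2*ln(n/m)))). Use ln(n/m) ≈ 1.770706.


n/m = 188/32 = 47/8.
ln(n/m) ≈ 1.770706.
2*ln(n/m) ≈ 3.541412.
m/(2*ln(n/m)) ≈ 32/3.541412 ≈ 9.0359.
floor = 9.
k_max = max(1, 9) = 9.

9


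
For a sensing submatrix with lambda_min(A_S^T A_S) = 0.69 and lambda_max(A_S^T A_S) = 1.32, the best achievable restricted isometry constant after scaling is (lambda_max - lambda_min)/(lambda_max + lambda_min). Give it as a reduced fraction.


lambda_max - lambda_min = 1.32 - 0.69 = 0.63.
lambda_max + lambda_min = 1.32 + 0.69 = 2.01.
delta = 0.63/2.01 = 63/201 = 21/67.

21/67


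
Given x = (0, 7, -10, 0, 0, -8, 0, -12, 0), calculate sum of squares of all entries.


Non-zero entries: [(1, 7), (2, -10), (5, -8), (7, -12)]
Squares: [49, 100, 64, 144]
||x||_2^2 = sum = 357.

357


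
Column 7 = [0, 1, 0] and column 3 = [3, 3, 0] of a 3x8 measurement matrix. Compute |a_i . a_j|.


Inner product: 0*3 + 1*3 + 0*0
Products: [0, 3, 0]
Sum = 3.
|dot| = 3.

3


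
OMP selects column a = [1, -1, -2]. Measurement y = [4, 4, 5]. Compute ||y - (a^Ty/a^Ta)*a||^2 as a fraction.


a^T a = 6.
a^T y = -10.
coeff = -10/6 = -5/3.
||r||^2 = 121/3.

121/3


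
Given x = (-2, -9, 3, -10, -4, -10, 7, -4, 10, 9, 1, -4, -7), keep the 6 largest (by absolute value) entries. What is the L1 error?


Sorted |x_i| descending: [10, 10, 10, 9, 9, 7, 7, 4, 4, 4, 3, 2, 1]
Keep top 6: [10, 10, 10, 9, 9, 7]
Tail entries: [7, 4, 4, 4, 3, 2, 1]
L1 error = sum of tail = 25.

25


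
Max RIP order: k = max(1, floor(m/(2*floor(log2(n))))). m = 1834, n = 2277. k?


floor(log2(2277)) = 11.
2*11 = 22.
m/(2*floor(log2(n))) = 1834/22 ≈ 83.3636.
floor = 83.
k = max(1, 83) = 83.

83


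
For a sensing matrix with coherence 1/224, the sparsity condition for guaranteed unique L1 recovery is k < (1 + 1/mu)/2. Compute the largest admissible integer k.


1/mu = 224.
1 + 1/mu = 225.
(1 + 1/mu)/2 = 112.5 is not an integer, so k_max = floor(112.5) = 112.

112


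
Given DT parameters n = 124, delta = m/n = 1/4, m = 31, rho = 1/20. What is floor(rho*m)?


m = 1/4*124 = 31.
rho = 1/20.
rho*m = 1/20*31 = 1.55.
k = floor(1.55) = 1.

1


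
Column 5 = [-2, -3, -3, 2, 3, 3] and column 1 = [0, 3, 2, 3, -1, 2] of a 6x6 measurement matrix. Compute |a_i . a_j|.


Inner product: -2*0 + -3*3 + -3*2 + 2*3 + 3*-1 + 3*2
Products: [0, -9, -6, 6, -3, 6]
Sum = -6.
|dot| = 6.

6


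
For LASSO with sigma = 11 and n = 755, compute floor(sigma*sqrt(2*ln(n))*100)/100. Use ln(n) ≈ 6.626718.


ln(755) ≈ 6.626718.
2*ln(n) ≈ 13.253436.
sqrt(2*ln(n)) ≈ sqrt(13.253436) ≈ 3.640527.
lambda ≈ 11*3.640527 = 40.045797.
floor(lambda*100)/100 = 40.04.

40.04


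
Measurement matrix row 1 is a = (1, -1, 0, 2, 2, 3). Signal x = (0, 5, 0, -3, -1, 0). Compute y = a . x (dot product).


Non-zero terms: ['-1*5', '2*-3', '2*-1']
Products: [-5, -6, -2]
y = sum = -13.

-13


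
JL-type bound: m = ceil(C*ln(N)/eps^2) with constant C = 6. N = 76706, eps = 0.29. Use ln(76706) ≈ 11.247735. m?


ln(76706) ≈ 11.247735.
eps^2 = 0.29^2 = 0.0841.
C*ln(N)/eps^2 ≈ 6*11.247735/0.0841 ≈ 802.4543.
m = ceil(802.4543) = 803.

803


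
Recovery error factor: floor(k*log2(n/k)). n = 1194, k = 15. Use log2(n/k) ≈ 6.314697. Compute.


log2(n/k) = log2(1194/15) ≈ 6.314697.
k*log2(n/k) ≈ 15*6.314697 = 94.720455.
floor(94.720455) = 94.

94


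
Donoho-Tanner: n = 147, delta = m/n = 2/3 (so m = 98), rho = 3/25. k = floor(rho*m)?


m = 2/3*147 = 98.
rho = 3/25.
rho*m = 3/25*98 = 11.76.
k = floor(11.76) = 11.

11


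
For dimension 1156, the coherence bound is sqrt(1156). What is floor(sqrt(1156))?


34^2 = 1156 <= 1156 < 1225 = 35^2, so 34 <= sqrt(1156) < 35.
floor(sqrt(1156)) = 34.

34


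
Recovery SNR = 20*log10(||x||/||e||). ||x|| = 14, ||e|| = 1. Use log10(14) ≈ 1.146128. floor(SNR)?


||x||/||e|| = 14/1 = 14.
log10(14) ≈ 1.146128.
20*log10(||x||/||e||) ≈ 20*1.146128 = 22.92256.
floor(22.92256) = 22.

22


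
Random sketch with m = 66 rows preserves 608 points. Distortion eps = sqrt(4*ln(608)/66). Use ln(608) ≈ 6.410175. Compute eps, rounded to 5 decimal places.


ln(608) ≈ 6.410175.
4*ln(N)/m ≈ 4*6.410175/66 ≈ 0.38849545.
eps = sqrt(0.38849545) ≈ 0.623294 ≈ 0.62329.

0.62329


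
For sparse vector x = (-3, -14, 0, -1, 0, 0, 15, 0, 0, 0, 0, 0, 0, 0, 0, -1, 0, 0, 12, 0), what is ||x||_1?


Non-zero entries: [(0, -3), (1, -14), (3, -1), (6, 15), (15, -1), (18, 12)]
Absolute values: [3, 14, 1, 15, 1, 12]
||x||_1 = sum = 46.

46


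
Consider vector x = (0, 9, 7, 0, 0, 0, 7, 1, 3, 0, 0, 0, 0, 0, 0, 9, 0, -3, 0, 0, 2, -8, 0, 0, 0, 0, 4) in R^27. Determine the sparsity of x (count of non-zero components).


Non-zero positions: [1, 2, 6, 7, 8, 15, 17, 20, 21, 26].
Sparsity = 10.

10


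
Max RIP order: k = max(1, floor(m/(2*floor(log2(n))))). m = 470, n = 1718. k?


floor(log2(1718)) = 10.
2*10 = 20.
m/(2*floor(log2(n))) = 470/20 ≈ 23.5.
floor = 23.
k = max(1, 23) = 23.

23


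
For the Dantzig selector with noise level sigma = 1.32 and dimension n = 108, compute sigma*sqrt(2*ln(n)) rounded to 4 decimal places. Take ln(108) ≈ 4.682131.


ln(108) ≈ 4.682131.
2*ln(n) ≈ 9.364262.
sqrt(2*ln(n)) ≈ sqrt(9.364262) ≈ 3.060108.
threshold ≈ 1.32*3.060108 = 4.03934256 ≈ 4.0393.

4.0393


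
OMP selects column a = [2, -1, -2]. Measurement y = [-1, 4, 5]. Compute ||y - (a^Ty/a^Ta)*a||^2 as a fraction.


a^T a = 9.
a^T y = -16.
coeff = -16/9 = -16/9.
||r||^2 = 122/9.

122/9


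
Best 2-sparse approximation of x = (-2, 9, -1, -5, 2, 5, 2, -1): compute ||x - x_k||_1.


Sorted |x_i| descending: [9, 5, 5, 2, 2, 2, 1, 1]
Keep top 2: [9, 5]
Tail entries: [5, 2, 2, 2, 1, 1]
L1 error = sum of tail = 13.

13


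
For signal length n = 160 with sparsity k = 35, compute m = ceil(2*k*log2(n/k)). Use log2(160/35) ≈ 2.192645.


log2(n/k) = log2(160/35) ≈ 2.192645.
2*k*log2(n/k) ≈ 2*35*2.192645 = 153.48515.
m = ceil(153.48515) = 154.

154


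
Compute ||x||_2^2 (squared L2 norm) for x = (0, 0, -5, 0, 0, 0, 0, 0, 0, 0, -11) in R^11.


Non-zero entries: [(2, -5), (10, -11)]
Squares: [25, 121]
||x||_2^2 = sum = 146.

146


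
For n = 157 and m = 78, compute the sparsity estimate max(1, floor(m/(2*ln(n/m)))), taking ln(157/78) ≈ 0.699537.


n/m = 157/78.
ln(n/m) ≈ 0.699537.
2*ln(n/m) ≈ 1.399074.
m/(2*ln(n/m)) ≈ 78/1.399074 ≈ 55.7512.
floor = 55.
k_max = max(1, 55) = 55.

55


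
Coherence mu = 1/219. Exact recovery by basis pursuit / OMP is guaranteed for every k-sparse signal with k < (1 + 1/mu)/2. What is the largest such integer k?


1/mu = 219.
1 + 1/mu = 220.
(1 + 1/mu)/2 = 110 is an integer and the inequality is strict, so k_max = 110 - 1 = 109.

109


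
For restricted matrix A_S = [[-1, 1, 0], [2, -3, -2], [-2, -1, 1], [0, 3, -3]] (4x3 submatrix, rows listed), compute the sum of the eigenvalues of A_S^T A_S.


Sum of eigenvalues of A_S^T A_S = trace(A_S^T A_S) = sum of squared column norms of A_S.
A_S^T A_S diagonal: [9, 20, 14].
trace = 9 + 20 + 14 = 43.

43


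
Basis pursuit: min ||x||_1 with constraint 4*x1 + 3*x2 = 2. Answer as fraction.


Axis intercepts:
  x1 = 1/2, x2 = 0: L1 = 1/2
  x1 = 0, x2 = 2/3: L1 = 2/3
x* = (1/2, 0)
||x*||_1 = 1/2.

1/2


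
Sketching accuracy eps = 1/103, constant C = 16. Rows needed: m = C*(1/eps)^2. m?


1/eps = 103.
(1/eps)^2 = 10609.
m = 16*10609 = 169744.

169744


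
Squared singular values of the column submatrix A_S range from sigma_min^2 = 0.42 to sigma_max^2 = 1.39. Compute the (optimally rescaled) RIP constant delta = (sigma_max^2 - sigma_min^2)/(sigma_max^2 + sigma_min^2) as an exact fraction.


lambda_max - lambda_min = 1.39 - 0.42 = 0.97.
lambda_max + lambda_min = 1.39 + 0.42 = 1.81.
delta = 0.97/1.81 = 97/181.

97/181


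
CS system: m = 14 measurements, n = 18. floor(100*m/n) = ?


100*m/n = 100*14/18 ≈ 77.7778.
floor = 77.

77


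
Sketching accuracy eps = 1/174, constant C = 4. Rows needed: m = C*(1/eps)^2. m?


1/eps = 174.
(1/eps)^2 = 30276.
m = 4*30276 = 121104.

121104


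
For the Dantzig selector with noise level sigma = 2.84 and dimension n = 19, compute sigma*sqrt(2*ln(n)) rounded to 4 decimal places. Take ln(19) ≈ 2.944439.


ln(19) ≈ 2.944439.
2*ln(n) ≈ 5.888878.
sqrt(2*ln(n)) ≈ sqrt(5.888878) ≈ 2.426701.
threshold ≈ 2.84*2.426701 = 6.89183084 ≈ 6.8918.

6.8918


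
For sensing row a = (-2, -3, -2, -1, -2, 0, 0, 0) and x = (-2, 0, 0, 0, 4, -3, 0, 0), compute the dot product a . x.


Non-zero terms: ['-2*-2', '-2*4', '0*-3']
Products: [4, -8, 0]
y = sum = -4.

-4


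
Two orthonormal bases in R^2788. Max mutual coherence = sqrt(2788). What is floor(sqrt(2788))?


52^2 = 2704 <= 2788 < 2809 = 53^2, so 52 <= sqrt(2788) < 53.
floor(sqrt(2788)) = 52.

52


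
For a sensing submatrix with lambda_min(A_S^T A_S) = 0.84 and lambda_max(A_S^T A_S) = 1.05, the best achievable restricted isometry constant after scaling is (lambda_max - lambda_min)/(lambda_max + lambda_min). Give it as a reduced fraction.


lambda_max - lambda_min = 1.05 - 0.84 = 0.21.
lambda_max + lambda_min = 1.05 + 0.84 = 1.89.
delta = 0.21/1.89 = 21/189 = 1/9.

1/9


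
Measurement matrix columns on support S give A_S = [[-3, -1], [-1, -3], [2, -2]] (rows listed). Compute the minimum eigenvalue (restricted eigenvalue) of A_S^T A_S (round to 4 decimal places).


A_S^T A_S = [[14, 2], [2, 14]].
trace = 28.
det = 192.
disc = trace^2 - 4*det = 784 - 4*192 = 16.
sqrt(16) = 4.
lam_min = (28 - 4)/2 = 12 = 12.0000.

12.0000


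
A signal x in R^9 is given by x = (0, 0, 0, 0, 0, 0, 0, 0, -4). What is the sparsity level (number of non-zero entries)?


Non-zero positions: [8].
Sparsity = 1.

1


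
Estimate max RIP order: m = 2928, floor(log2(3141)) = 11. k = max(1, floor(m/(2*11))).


floor(log2(3141)) = 11.
2*11 = 22.
m/(2*floor(log2(n))) = 2928/22 ≈ 133.0909.
floor = 133.
k = max(1, 133) = 133.

133


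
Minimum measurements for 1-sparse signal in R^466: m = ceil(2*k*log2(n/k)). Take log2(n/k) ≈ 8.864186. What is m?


log2(n/k) = log2(466/1) ≈ 8.864186.
2*k*log2(n/k) ≈ 2*1*8.864186 = 17.728372.
m = ceil(17.728372) = 18.

18


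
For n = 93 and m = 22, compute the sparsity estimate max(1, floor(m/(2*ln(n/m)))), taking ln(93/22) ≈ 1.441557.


n/m = 93/22.
ln(n/m) ≈ 1.441557.
2*ln(n/m) ≈ 2.883114.
m/(2*ln(n/m)) ≈ 22/2.883114 ≈ 7.6306.
floor = 7.
k_max = max(1, 7) = 7.

7


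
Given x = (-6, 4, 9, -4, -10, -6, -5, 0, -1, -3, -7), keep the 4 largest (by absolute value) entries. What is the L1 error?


Sorted |x_i| descending: [10, 9, 7, 6, 6, 5, 4, 4, 3, 1, 0]
Keep top 4: [10, 9, 7, 6]
Tail entries: [6, 5, 4, 4, 3, 1, 0]
L1 error = sum of tail = 23.

23


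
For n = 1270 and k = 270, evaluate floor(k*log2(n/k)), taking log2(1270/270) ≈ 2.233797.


log2(n/k) = log2(1270/270) ≈ 2.233797.
k*log2(n/k) ≈ 270*2.233797 = 603.12519.
floor(603.12519) = 603.

603


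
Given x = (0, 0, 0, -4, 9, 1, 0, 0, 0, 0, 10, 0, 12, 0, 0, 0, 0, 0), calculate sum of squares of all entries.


Non-zero entries: [(3, -4), (4, 9), (5, 1), (10, 10), (12, 12)]
Squares: [16, 81, 1, 100, 144]
||x||_2^2 = sum = 342.

342


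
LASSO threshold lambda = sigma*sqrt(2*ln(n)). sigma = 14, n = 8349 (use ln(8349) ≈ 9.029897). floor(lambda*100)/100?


ln(8349) ≈ 9.029897.
2*ln(n) ≈ 18.059794.
sqrt(2*ln(n)) ≈ sqrt(18.059794) ≈ 4.249682.
lambda ≈ 14*4.249682 = 59.495548.
floor(lambda*100)/100 = 59.49.

59.49


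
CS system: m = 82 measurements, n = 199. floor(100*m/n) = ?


100*m/n = 100*82/199 ≈ 41.206.
floor = 41.

41


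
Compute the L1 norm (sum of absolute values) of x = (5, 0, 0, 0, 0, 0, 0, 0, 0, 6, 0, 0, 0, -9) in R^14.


Non-zero entries: [(0, 5), (9, 6), (13, -9)]
Absolute values: [5, 6, 9]
||x||_1 = sum = 20.

20


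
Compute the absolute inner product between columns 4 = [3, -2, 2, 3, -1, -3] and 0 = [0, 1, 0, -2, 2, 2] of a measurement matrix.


Inner product: 3*0 + -2*1 + 2*0 + 3*-2 + -1*2 + -3*2
Products: [0, -2, 0, -6, -2, -6]
Sum = -16.
|dot| = 16.

16


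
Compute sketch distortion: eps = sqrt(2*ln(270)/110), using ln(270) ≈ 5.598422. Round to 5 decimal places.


ln(270) ≈ 5.598422.
2*ln(N)/m ≈ 2*5.598422/110 ≈ 0.10178949.
eps = sqrt(0.10178949) ≈ 0.3190447 ≈ 0.31904.

0.31904


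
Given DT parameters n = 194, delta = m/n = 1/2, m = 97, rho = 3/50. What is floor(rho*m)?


m = 1/2*194 = 97.
rho = 3/50.
rho*m = 3/50*97 = 5.82.
k = floor(5.82) = 5.

5


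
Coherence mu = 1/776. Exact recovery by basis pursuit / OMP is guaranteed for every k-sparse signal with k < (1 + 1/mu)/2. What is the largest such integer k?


1/mu = 776.
1 + 1/mu = 777.
(1 + 1/mu)/2 = 388.5 is not an integer, so k_max = floor(388.5) = 388.

388


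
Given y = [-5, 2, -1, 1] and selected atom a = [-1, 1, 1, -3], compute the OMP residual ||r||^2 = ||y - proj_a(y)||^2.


a^T a = 12.
a^T y = 3.
coeff = 3/12 = 1/4.
||r||^2 = 121/4.

121/4


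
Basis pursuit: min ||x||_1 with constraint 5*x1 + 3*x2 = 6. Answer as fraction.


Axis intercepts:
  x1 = 6/5, x2 = 0: L1 = 6/5
  x1 = 0, x2 = 2: L1 = 2
x* = (6/5, 0)
||x*||_1 = 6/5.

6/5


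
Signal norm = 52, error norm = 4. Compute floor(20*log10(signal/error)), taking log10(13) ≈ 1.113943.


||x||/||e|| = 52/4 = 13.
log10(13) ≈ 1.113943.
20*log10(||x||/||e||) ≈ 20*1.113943 = 22.27886.
floor(22.27886) = 22.

22


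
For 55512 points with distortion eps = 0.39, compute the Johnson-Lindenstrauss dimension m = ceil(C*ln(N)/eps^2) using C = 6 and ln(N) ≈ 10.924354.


ln(55512) ≈ 10.924354.
eps^2 = 0.39^2 = 0.1521.
C*ln(N)/eps^2 ≈ 6*10.924354/0.1521 ≈ 430.941.
m = ceil(430.941) = 431.

431


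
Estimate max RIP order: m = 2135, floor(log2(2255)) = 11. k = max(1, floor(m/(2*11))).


floor(log2(2255)) = 11.
2*11 = 22.
m/(2*floor(log2(n))) = 2135/22 ≈ 97.0455.
floor = 97.
k = max(1, 97) = 97.

97


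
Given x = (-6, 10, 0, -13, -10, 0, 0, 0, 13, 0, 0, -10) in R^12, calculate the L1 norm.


Non-zero entries: [(0, -6), (1, 10), (3, -13), (4, -10), (8, 13), (11, -10)]
Absolute values: [6, 10, 13, 10, 13, 10]
||x||_1 = sum = 62.

62


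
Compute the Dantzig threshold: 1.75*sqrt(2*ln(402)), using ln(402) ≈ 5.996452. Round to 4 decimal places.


ln(402) ≈ 5.996452.
2*ln(n) ≈ 11.992904.
sqrt(2*ln(n)) ≈ sqrt(11.992904) ≈ 3.463077.
threshold ≈ 1.75*3.463077 = 6.06038475 ≈ 6.0604.

6.0604


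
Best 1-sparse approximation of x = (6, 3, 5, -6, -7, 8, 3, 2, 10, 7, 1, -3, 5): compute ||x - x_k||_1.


Sorted |x_i| descending: [10, 8, 7, 7, 6, 6, 5, 5, 3, 3, 3, 2, 1]
Keep top 1: [10]
Tail entries: [8, 7, 7, 6, 6, 5, 5, 3, 3, 3, 2, 1]
L1 error = sum of tail = 56.

56


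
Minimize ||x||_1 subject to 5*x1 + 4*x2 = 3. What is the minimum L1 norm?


Axis intercepts:
  x1 = 3/5, x2 = 0: L1 = 3/5
  x1 = 0, x2 = 3/4: L1 = 3/4
x* = (3/5, 0)
||x*||_1 = 3/5.

3/5
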